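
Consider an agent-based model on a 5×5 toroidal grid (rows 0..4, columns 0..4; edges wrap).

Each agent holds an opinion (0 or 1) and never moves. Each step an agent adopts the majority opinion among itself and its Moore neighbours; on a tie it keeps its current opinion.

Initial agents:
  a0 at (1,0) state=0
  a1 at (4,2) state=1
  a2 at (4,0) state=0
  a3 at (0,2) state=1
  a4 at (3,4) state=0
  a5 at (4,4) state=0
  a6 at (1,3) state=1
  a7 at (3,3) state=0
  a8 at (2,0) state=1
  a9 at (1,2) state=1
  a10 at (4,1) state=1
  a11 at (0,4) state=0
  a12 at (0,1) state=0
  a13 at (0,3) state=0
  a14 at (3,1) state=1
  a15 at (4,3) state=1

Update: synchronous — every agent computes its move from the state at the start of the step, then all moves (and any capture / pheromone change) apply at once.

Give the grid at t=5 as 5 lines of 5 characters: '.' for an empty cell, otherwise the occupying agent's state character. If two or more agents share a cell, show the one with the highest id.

t=1: a0@(1,0):0 a1@(4,2):1 a2@(4,0):0 a3@(0,2):1 a4@(3,4):0 a5@(4,4):0 a6@(1,3):1 a7@(3,3):0 a8@(2,0):1 a9@(1,2):1 a10@(4,1):1 a11@(0,4):0 a12@(0,1):1 a13@(0,3):1 a14@(3,1):1 a15@(4,3):0
t=2: (unchanged — steady state)

.1110
0.11.
1....
.1.00
01100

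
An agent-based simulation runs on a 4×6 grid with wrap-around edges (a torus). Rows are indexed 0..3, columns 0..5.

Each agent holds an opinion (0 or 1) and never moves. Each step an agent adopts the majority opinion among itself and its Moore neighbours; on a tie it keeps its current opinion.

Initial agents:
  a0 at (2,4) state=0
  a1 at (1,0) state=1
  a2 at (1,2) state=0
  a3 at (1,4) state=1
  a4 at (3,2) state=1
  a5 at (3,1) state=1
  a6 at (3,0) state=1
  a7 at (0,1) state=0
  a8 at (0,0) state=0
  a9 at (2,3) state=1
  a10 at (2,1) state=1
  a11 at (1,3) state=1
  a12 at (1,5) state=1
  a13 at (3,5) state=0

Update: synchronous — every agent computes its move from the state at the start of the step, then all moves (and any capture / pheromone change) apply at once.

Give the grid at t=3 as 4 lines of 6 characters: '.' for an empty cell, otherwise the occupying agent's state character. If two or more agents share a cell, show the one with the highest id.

t=1: a0@(2,4):1 a1@(1,0):1 a2@(1,2):1 a3@(1,4):1 a4@(3,2):1 a5@(3,1):1 a6@(3,0):1 a7@(0,1):1 a8@(0,0):1 a9@(2,3):1 a10@(2,1):1 a11@(1,3):1 a12@(1,5):1 a13@(3,5):0
t=2: a0@(2,4):1 a1@(1,0):1 a2@(1,2):1 a3@(1,4):1 a4@(3,2):1 a5@(3,1):1 a6@(3,0):1 a7@(0,1):1 a8@(0,0):1 a9@(2,3):1 a10@(2,1):1 a11@(1,3):1 a12@(1,5):1 a13@(3,5):1
t=3: (unchanged — steady state)

11....
1.1111
.1.11.
111..1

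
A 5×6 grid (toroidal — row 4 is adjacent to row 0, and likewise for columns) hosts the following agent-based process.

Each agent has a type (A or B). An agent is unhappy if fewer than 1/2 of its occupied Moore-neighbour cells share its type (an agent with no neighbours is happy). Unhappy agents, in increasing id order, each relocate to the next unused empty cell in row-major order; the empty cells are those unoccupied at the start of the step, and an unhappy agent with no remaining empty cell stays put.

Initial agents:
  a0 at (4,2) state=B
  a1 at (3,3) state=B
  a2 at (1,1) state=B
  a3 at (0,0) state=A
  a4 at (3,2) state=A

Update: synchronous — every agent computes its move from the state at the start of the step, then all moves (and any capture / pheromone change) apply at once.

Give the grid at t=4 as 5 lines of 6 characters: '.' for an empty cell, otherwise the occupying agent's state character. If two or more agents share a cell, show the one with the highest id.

t=1: a0@(4,2):B a1@(3,3):B a2@(0,1):B a3@(0,2):A a4@(0,3):A
t=2: a0@(4,2):B a1@(3,3):B a2@(0,1):B a3@(0,0):A a4@(0,3):A
t=3: a0@(4,2):B a1@(3,3):B a2@(0,1):B a3@(0,2):A a4@(0,4):A
t=4: a0@(4,2):B a1@(3,3):B a2@(0,1):B a3@(0,0):A a4@(0,4):A

AB..A.
......
......
...B..
..B...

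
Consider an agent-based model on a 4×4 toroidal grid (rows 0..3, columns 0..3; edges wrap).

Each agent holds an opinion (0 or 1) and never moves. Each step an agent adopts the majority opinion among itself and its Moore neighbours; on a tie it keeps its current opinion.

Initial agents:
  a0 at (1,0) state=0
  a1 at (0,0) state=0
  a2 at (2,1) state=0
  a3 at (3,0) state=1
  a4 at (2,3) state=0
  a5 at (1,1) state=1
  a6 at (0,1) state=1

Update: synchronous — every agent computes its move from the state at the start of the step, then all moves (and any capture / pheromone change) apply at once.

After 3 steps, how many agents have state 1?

0

t=1: a0@(1,0):0 a1@(0,0):1 a2@(2,1):0 a3@(3,0):0 a4@(2,3):0 a5@(1,1):0 a6@(0,1):1
t=2: a0@(1,0):0 a1@(0,0):0 a2@(2,1):0 a3@(3,0):0 a4@(2,3):0 a5@(1,1):0 a6@(0,1):0
t=3: (unchanged — steady state)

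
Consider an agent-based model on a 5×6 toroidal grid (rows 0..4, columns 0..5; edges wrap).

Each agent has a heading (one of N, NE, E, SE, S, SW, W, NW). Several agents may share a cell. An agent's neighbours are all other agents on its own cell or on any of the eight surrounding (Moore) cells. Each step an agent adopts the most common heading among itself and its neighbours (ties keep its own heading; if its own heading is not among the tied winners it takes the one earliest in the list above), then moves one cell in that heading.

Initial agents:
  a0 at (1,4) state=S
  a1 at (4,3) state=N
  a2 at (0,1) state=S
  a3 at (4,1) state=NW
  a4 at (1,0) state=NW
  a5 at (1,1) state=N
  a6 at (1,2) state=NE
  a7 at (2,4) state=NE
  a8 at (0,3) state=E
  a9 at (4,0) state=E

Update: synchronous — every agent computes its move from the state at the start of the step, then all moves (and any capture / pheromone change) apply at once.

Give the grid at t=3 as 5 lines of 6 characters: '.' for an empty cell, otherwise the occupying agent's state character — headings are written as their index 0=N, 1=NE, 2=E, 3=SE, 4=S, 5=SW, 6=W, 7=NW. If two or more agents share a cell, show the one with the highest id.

t=1: a0@(2,4):S a1@(3,3):N a2@(4,0):NW a3@(3,0):NW a4@(0,5):NW a5@(0,1):N a6@(0,3):NE a7@(1,5):NE a8@(0,4):E a9@(4,1):E
t=2: a0@(3,4):S a1@(2,3):N a2@(3,5):NW a3@(2,5):NW a4@(4,4):NW a5@(4,1):N a6@(4,4):NE a7@(0,0):NE a8@(4,5):NE a9@(3,0):NW
t=3: a0@(2,3):NW a1@(1,3):N a2@(2,4):NW a3@(1,4):NW a4@(3,3):NW a5@(3,1):N a6@(3,5):NE a7@(4,1):NE a8@(3,0):NE a9@(2,5):NW

......
...07.
...777
10.7.1
.1....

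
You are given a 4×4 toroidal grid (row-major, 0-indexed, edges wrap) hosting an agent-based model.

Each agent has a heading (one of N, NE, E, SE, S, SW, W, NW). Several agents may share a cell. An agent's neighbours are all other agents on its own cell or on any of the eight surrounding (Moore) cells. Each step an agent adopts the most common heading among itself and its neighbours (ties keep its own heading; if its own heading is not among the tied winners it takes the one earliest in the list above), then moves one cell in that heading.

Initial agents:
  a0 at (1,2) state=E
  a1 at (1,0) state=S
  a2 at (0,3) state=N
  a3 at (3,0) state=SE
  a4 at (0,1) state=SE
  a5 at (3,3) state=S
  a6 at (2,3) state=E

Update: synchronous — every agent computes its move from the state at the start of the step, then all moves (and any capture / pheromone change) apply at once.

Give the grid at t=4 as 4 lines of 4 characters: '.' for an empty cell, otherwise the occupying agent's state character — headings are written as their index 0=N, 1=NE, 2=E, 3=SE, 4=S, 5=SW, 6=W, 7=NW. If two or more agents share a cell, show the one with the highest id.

...4
4...
....
..44

t=1: a0@(1,3):E a1@(2,0):S a2@(1,3):S a3@(0,1):SE a4@(1,2):SE a5@(0,3):S a6@(2,0):E
t=2: a0@(2,3):S a1@(3,0):S a2@(2,3):S a3@(1,2):SE a4@(2,3):SE a5@(1,3):S a6@(2,1):E
t=3: a0@(3,3):S a1@(0,0):S a2@(3,3):S a3@(2,2):S a4@(3,3):S a5@(2,3):S a6@(2,2):E
t=4: a0@(0,3):S a1@(1,0):S a2@(0,3):S a3@(3,2):S a4@(0,3):S a5@(3,3):S a6@(3,2):S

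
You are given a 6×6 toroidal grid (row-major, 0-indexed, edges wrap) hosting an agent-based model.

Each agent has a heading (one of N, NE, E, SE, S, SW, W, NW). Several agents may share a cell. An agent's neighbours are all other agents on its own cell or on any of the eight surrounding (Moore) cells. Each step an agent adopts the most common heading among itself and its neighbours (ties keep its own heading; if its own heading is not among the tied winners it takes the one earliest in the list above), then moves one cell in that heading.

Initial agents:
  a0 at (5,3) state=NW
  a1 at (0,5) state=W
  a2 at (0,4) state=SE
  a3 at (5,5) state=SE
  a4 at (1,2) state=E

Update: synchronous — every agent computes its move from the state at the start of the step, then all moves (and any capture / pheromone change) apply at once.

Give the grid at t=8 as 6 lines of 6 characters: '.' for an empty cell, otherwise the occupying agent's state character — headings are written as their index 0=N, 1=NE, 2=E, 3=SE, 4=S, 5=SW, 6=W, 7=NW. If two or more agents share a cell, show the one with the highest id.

t=1: a0@(4,2):NW a1@(1,0):SE a2@(1,5):SE a3@(0,0):SE a4@(1,3):E
t=2: a0@(3,1):NW a1@(2,1):SE a2@(2,0):SE a3@(1,1):SE a4@(1,4):E
t=3: a0@(4,2):SE a1@(3,2):SE a2@(3,1):SE a3@(2,2):SE a4@(1,5):E
t=4: a0@(5,3):SE a1@(4,3):SE a2@(4,2):SE a3@(3,3):SE a4@(1,0):E
t=5: a0@(0,4):SE a1@(5,4):SE a2@(5,3):SE a3@(4,4):SE a4@(1,1):E
t=6: a0@(1,5):SE a1@(0,5):SE a2@(0,4):SE a3@(5,5):SE a4@(1,2):E
t=7: a0@(2,0):SE a1@(1,0):SE a2@(1,5):SE a3@(0,0):SE a4@(1,3):E
t=8: a0@(3,1):SE a1@(2,1):SE a2@(2,0):SE a3@(1,1):SE a4@(1,4):E

......
.3..2.
33....
.3....
......
......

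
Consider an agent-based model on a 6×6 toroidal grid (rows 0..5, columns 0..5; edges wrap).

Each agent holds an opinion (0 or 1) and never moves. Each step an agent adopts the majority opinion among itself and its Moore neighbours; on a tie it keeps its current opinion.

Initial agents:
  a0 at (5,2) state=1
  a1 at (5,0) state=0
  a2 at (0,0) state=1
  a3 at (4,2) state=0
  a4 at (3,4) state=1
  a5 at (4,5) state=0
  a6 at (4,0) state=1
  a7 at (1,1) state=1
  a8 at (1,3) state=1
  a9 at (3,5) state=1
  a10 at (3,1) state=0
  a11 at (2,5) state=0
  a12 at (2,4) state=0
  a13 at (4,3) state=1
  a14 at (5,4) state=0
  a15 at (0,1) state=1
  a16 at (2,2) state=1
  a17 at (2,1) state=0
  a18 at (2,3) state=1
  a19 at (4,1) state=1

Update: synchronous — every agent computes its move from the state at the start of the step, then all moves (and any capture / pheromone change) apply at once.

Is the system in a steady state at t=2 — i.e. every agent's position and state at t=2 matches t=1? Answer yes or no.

no

t=1: a0@(5,2):1 a1@(5,0):1 a2@(0,0):1 a3@(4,2):1 a4@(3,4):1 a5@(4,5):0 a6@(4,0):1 a7@(1,1):1 a8@(1,3):1 a9@(3,5):1 a10@(3,1):0 a11@(2,5):0 a12@(2,4):1 a13@(4,3):1 a14@(5,4):0 a15@(0,1):1 a16@(2,2):1 a17@(2,1):0 a18@(2,3):1 a19@(4,1):1
t=2: a0@(5,2):1 a1@(5,0):1 a2@(0,0):1 a3@(4,2):1 a4@(3,4):1 a5@(4,5):1 a6@(4,0):1 a7@(1,1):1 a8@(1,3):1 a9@(3,5):1 a10@(3,1):1 a11@(2,5):1 a12@(2,4):1 a13@(4,3):1 a14@(5,4):0 a15@(0,1):1 a16@(2,2):1 a17@(2,1):0 a18@(2,3):1 a19@(4,1):1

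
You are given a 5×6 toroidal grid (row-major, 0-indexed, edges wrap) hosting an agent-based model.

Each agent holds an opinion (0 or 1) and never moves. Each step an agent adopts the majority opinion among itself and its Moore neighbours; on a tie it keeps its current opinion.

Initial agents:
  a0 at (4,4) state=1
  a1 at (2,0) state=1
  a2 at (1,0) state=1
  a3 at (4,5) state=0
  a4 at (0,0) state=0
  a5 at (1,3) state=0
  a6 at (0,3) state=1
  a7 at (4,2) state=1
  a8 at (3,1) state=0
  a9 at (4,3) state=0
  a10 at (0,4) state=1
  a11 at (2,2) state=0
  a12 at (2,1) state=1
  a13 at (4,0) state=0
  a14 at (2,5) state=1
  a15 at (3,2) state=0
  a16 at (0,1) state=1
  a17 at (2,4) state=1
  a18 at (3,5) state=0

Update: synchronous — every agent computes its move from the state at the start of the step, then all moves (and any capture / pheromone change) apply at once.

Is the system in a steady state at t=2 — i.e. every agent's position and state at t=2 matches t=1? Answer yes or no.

yes

t=1: a0@(4,4):1 a1@(2,0):1 a2@(1,0):1 a3@(4,5):0 a4@(0,0):0 a5@(1,3):1 a6@(0,3):1 a7@(4,2):1 a8@(3,1):0 a9@(4,3):1 a10@(0,4):1 a11@(2,2):0 a12@(2,1):1 a13@(4,0):0 a14@(2,5):1 a15@(3,2):0 a16@(0,1):1 a17@(2,4):1 a18@(3,5):1
t=2: (unchanged — steady state)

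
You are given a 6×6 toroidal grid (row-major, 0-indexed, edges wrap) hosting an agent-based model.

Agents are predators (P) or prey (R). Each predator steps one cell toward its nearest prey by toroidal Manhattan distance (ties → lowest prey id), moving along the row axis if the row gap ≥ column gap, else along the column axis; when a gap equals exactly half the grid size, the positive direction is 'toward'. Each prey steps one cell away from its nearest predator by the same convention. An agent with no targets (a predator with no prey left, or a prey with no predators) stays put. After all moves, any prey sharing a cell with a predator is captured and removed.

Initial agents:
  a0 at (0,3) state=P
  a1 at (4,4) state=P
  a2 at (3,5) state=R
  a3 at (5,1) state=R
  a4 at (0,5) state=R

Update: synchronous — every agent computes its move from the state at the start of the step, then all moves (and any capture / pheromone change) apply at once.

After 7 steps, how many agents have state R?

t=1: a0@(0,4):P a1@(3,4):P a2@(2,5):R a3@(5,0):R a4@(0,0):R
t=2: a0@(0,5):P a1@(2,4):P a2@(1,5):R a3@(5,1):R a4@(0,1):R
t=3: a0@(1,5):P a1@(1,4):P a2@(2,5):R a3@(5,2):R a4@(0,2):R
t=4: a0@(2,5):P a1@(2,4):P a2@(3,5):R a3@(4,2):R a4@(0,1):R
t=5: a0@(3,5):P a1@(3,4):P a2@(4,5):R a3@(5,2):R a4@(5,1):R
t=6: a0@(4,5):P a1@(4,4):P a2@(5,5):R a3@(0,2):R a4@(0,1):R
t=7: a0@(5,5):P a1@(5,4):P a2@(0,5):R a3@(1,2):R a4@(1,1):R

3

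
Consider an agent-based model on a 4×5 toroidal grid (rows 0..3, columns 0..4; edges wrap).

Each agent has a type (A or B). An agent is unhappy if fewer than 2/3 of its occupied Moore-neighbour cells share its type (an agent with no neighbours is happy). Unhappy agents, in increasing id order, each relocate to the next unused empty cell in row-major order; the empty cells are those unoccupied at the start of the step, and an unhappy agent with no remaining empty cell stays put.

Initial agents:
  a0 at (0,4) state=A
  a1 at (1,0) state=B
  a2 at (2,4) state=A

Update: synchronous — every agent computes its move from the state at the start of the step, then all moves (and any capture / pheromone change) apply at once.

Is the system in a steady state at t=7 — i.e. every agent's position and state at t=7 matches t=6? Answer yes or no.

t=1: a0@(0,0):A a1@(0,1):B a2@(0,2):A
t=2: a0@(0,3):A a1@(0,4):B a2@(1,0):A
t=3: a0@(0,0):A a1@(0,1):B a2@(0,2):A
t=4: a0@(0,3):A a1@(0,4):B a2@(1,0):A
t=5: a0@(0,0):A a1@(0,1):B a2@(0,2):A
t=6: a0@(0,3):A a1@(0,4):B a2@(1,0):A
t=7: a0@(0,0):A a1@(0,1):B a2@(0,2):A

no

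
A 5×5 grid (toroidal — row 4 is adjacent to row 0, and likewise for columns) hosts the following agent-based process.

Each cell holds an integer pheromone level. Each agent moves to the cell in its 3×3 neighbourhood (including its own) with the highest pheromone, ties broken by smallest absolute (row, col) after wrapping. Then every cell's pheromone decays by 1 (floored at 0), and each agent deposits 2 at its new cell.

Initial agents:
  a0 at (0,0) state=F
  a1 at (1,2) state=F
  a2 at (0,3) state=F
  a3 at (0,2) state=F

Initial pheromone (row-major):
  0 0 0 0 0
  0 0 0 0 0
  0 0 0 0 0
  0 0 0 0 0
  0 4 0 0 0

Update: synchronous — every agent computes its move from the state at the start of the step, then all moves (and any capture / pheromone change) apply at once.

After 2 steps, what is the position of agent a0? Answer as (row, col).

(4, 1)

t=1: a0@(4,1) a1@(0,1) a2@(0,2) a3@(4,1) | pheromone: 0 2 2 0 0 / 0 0 0 0 0 / 0 0 0 0 0 / 0 0 0 0 0 / 0 7 0 0 0
t=2: a0@(4,1) a1@(4,1) a2@(4,1) a3@(4,1) | pheromone: 0 1 1 0 0 / 0 0 0 0 0 / 0 0 0 0 0 / 0 0 0 0 0 / 0 14 0 0 0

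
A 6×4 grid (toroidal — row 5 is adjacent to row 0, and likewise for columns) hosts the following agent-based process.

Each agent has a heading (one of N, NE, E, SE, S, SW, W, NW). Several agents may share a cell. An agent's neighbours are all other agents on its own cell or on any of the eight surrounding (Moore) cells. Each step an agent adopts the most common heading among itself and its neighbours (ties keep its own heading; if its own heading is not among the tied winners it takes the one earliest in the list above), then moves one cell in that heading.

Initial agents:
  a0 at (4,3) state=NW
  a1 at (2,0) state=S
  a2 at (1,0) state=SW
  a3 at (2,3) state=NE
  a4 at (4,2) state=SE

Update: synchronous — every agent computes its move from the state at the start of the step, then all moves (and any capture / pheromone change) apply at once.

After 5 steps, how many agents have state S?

1

t=1: a0@(3,2):NW a1@(3,0):S a2@(2,3):SW a3@(1,0):NE a4@(5,3):SE
t=2: a0@(2,1):NW a1@(4,0):S a2@(3,2):SW a3@(0,1):NE a4@(0,0):SE
t=3: a0@(1,0):NW a1@(5,0):S a2@(4,1):SW a3@(5,2):NE a4@(1,1):SE
t=4: a0@(0,3):NW a1@(0,0):S a2@(5,0):SW a3@(4,3):NE a4@(2,2):SE
t=5: a0@(5,2):NW a1@(1,0):S a2@(0,3):SW a3@(3,0):NE a4@(3,3):SE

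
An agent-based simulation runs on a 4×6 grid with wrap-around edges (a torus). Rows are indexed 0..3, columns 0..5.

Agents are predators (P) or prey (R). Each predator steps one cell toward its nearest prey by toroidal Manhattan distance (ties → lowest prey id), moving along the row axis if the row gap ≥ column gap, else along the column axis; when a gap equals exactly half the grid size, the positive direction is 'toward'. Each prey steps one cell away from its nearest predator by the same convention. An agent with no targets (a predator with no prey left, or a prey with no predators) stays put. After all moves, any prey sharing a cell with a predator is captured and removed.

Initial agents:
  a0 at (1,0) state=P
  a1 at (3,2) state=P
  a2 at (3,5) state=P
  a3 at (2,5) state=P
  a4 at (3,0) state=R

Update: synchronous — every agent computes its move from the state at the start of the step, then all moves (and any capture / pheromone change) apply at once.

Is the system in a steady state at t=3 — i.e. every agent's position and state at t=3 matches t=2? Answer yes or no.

yes

t=1: a0@(2,0):P a1@(3,1):P a2@(3,0):P a3@(3,5):P
t=2: (unchanged — steady state)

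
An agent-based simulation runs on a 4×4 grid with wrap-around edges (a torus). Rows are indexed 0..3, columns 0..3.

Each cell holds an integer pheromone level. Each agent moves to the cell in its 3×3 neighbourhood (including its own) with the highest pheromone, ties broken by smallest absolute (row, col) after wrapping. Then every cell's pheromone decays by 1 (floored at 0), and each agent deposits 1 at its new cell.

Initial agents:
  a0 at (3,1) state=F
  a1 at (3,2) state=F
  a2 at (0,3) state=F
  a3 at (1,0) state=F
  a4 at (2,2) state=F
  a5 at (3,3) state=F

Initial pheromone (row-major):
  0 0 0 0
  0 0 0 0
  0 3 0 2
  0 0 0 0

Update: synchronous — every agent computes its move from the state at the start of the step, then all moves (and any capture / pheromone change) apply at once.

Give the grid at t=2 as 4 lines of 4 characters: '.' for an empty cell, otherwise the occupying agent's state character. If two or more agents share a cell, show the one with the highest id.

F...
....
.F.F
....

t=1: a0@(2,1) a1@(2,1) a2@(0,0) a3@(2,1) a4@(2,1) a5@(2,3) | pheromone: 1 0 0 0 / 0 0 0 0 / 0 6 0 2 / 0 0 0 0
t=2: a0@(2,1) a1@(2,1) a2@(0,0) a3@(2,1) a4@(2,1) a5@(2,3) | pheromone: 1 0 0 0 / 0 0 0 0 / 0 9 0 2 / 0 0 0 0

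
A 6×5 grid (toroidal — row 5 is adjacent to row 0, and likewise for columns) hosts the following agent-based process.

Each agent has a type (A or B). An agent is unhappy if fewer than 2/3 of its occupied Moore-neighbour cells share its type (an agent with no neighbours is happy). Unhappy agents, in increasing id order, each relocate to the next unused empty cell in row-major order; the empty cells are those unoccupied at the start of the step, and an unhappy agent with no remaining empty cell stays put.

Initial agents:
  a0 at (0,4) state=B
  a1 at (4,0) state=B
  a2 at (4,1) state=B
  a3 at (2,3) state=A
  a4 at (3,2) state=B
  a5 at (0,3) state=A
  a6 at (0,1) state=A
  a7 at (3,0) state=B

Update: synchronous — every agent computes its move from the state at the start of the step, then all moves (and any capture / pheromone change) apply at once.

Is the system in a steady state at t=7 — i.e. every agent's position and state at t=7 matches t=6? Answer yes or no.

yes

t=1: a0@(0,0):B a1@(4,0):B a2@(4,1):B a3@(0,2):A a4@(1,0):B a5@(1,1):A a6@(0,1):A a7@(3,0):B
t=2: a0@(0,3):B a1@(4,0):B a2@(4,1):B a3@(0,2):A a4@(0,4):B a5@(1,2):A a6@(1,3):A a7@(3,0):B
t=3: a0@(0,0):B a1@(4,0):B a2@(4,1):B a3@(0,2):A a4@(0,1):B a5@(1,2):A a6@(1,0):A a7@(3,0):B
t=4: a0@(0,3):B a1@(4,0):B a2@(4,1):B a3@(0,4):A a4@(1,1):B a5@(1,3):A a6@(1,4):A a7@(3,0):B
t=5: a0@(0,0):B a1@(4,0):B a2@(4,1):B a3@(0,4):A a4@(1,1):B a5@(1,3):A a6@(1,4):A a7@(3,0):B
t=6: a0@(0,1):B a1@(4,0):B a2@(4,1):B a3@(0,4):A a4@(1,1):B a5@(1,3):A a6@(1,4):A a7@(3,0):B
t=7: (unchanged — steady state)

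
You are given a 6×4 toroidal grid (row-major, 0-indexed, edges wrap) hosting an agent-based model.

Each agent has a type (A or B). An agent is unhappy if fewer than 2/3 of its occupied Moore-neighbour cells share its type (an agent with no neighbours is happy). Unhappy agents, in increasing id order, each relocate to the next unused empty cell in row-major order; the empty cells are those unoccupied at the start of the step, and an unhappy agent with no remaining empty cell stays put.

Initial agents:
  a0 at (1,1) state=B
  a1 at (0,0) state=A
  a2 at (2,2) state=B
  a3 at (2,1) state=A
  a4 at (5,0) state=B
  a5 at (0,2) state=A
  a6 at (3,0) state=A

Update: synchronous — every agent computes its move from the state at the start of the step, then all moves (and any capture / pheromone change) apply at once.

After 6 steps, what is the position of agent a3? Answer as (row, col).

(2, 1)

t=1: a0@(0,1):B a1@(0,3):A a2@(1,0):B a3@(1,2):A a4@(1,3):B a5@(2,0):A a6@(3,0):A
t=2: a0@(0,0):B a1@(0,2):A a2@(1,1):B a3@(2,1):A a4@(2,2):B a5@(2,3):A a6@(3,0):A
t=3: a0@(0,0):B a1@(0,1):A a2@(0,3):B a3@(1,0):A a4@(1,2):B a5@(1,3):A a6@(3,0):A
t=4: a0@(0,2):B a1@(1,1):A a2@(2,0):B a3@(2,1):A a4@(2,2):B a5@(2,3):A a6@(3,0):A
t=5: a0@(0,0):B a1@(0,1):A a2@(0,3):B a3@(1,0):A a4@(1,2):B a5@(1,3):A a6@(3,0):A
t=6: a0@(0,2):B a1@(1,1):A a2@(2,0):B a3@(2,1):A a4@(2,2):B a5@(2,3):A a6@(3,0):A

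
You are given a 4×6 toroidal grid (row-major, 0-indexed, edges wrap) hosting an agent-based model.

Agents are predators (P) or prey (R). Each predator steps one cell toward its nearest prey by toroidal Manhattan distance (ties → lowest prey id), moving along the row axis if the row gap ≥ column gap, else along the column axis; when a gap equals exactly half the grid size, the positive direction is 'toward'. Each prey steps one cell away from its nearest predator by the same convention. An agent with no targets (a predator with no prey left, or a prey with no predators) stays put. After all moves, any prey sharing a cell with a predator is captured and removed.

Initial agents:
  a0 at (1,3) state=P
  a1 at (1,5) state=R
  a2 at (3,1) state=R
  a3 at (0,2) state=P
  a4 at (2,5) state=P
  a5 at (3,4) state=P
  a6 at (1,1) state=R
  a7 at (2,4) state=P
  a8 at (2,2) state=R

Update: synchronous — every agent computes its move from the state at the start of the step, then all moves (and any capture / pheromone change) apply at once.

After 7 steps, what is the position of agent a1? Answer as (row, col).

(2, 5)

t=1: a0@(1,4):P a1@(0,5):R a2@(2,1):R a3@(3,2):P a4@(1,5):P a5@(0,4):P a6@(1,0):R a7@(1,4):P
t=2: a0@(0,4):P a1@(3,5):R a2@(1,1):R a3@(2,2):P a4@(0,5):P a5@(0,5):P a6@(1,1):R a7@(0,4):P
t=3: a0@(3,4):P a1@(2,5):R a2@(0,1):R a3@(1,2):P a4@(3,5):P a5@(3,5):P a6@(0,1):R a7@(3,4):P
t=4: a0@(2,4):P a1@(1,5):R a2@(3,1):R a3@(0,2):P a4@(2,5):P a5@(2,5):P a6@(3,1):R a7@(2,4):P
t=5: a0@(1,4):P a1@(0,5):R a2@(2,1):R a3@(3,2):P a4@(1,5):P a5@(1,5):P a6@(2,1):R a7@(1,4):P
t=6: a0@(0,4):P a1@(3,5):R a2@(1,1):R a3@(2,2):P a4@(0,5):P a5@(0,5):P a6@(1,1):R a7@(0,4):P
t=7: a0@(3,4):P a1@(2,5):R a2@(0,1):R a3@(1,2):P a4@(3,5):P a5@(3,5):P a6@(0,1):R a7@(3,4):P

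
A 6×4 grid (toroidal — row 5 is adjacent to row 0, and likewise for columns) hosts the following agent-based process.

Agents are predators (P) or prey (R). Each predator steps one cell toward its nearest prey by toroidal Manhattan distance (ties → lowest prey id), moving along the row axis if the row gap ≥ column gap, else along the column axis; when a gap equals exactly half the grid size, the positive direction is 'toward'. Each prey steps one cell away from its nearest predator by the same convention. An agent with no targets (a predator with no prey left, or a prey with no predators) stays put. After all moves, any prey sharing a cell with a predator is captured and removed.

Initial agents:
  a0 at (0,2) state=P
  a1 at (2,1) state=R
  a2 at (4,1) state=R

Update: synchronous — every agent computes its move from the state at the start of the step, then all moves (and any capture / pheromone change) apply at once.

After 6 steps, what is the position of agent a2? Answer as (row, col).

(2, 1)

t=1: a0@(1,2):P a1@(3,1):R a2@(3,1):R
t=2: a0@(2,2):P a1@(4,1):R a2@(4,1):R
t=3: a0@(3,2):P a1@(5,1):R a2@(5,1):R
t=4: a0@(4,2):P a1@(0,1):R a2@(0,1):R
t=5: a0@(5,2):P a1@(1,1):R a2@(1,1):R
t=6: a0@(0,2):P a1@(2,1):R a2@(2,1):R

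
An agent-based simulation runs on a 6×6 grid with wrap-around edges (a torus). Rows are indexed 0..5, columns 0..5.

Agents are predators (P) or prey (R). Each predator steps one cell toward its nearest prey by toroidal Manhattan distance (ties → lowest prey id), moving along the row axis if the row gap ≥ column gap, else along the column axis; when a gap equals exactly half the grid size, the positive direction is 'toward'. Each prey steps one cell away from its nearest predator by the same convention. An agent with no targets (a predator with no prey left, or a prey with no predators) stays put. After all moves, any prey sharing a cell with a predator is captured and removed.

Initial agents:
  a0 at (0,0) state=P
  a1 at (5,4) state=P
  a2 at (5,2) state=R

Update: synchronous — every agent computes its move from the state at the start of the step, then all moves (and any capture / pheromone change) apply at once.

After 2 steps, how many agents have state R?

t=1: a0@(0,1):P a1@(5,3):P a2@(5,1):R
t=2: a0@(5,1):P a1@(5,2):P a2@(4,1):R

1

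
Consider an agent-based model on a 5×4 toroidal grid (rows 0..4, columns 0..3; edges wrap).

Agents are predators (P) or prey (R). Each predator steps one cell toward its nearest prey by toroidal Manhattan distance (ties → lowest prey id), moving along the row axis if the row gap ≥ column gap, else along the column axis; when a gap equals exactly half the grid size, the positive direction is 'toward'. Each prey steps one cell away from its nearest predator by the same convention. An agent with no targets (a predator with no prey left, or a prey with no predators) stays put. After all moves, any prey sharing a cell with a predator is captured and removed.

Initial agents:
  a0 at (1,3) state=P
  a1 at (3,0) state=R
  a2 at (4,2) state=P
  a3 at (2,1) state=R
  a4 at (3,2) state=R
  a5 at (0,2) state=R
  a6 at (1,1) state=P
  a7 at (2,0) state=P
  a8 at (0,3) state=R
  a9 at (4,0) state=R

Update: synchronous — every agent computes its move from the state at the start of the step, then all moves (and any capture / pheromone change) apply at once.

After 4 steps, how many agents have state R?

t=1: a0@(0,3):P a1@(4,0):R a2@(3,2):P a3@(3,1):R a4@(2,2):R a5@(1,2):R a6@(2,1):P a7@(3,0):P a8@(4,3):R a9@(4,3):R
t=2: a0@(4,3):P a1@(0,0):R a2@(3,1):P a3@(3,0):R a4@(1,2):R a5@(2,2):R a6@(3,1):P a7@(4,0):P a8@(3,3):R a9@(3,3):R
t=3: a0@(3,3):P a1@(1,0):R a2@(3,0):P a4@(2,2):R a5@(1,2):R a6@(3,0):P a7@(0,0):P a8@(2,3):R a9@(2,3):R
t=4: a0@(2,3):P a2@(2,0):P a4@(1,2):R a5@(0,2):R a6@(2,0):P a7@(1,0):P a8@(1,3):R a9@(1,3):R

4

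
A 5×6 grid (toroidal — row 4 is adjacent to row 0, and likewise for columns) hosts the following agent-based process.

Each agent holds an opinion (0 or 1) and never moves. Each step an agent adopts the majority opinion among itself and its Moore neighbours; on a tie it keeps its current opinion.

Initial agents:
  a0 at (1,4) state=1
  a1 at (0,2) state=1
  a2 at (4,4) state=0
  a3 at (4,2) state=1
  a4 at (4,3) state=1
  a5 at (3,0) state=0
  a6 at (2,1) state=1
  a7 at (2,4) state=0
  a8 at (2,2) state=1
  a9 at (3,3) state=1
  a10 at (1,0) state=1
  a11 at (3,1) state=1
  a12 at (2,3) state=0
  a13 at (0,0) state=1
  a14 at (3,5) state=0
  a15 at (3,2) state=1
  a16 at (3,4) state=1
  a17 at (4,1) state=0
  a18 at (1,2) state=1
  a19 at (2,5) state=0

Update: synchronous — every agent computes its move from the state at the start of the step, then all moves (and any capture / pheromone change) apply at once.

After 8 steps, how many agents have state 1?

14

t=1: a0@(1,4):0 a1@(0,2):1 a2@(4,4):1 a3@(4,2):1 a4@(4,3):1 a5@(3,0):0 a6@(2,1):1 a7@(2,4):0 a8@(2,2):1 a9@(3,3):1 a10@(1,0):1 a11@(3,1):1 a12@(2,3):1 a13@(0,0):1 a14@(3,5):0 a15@(3,2):1 a16@(3,4):0 a17@(4,1):1 a18@(1,2):1 a19@(2,5):0
t=2: (unchanged — steady state)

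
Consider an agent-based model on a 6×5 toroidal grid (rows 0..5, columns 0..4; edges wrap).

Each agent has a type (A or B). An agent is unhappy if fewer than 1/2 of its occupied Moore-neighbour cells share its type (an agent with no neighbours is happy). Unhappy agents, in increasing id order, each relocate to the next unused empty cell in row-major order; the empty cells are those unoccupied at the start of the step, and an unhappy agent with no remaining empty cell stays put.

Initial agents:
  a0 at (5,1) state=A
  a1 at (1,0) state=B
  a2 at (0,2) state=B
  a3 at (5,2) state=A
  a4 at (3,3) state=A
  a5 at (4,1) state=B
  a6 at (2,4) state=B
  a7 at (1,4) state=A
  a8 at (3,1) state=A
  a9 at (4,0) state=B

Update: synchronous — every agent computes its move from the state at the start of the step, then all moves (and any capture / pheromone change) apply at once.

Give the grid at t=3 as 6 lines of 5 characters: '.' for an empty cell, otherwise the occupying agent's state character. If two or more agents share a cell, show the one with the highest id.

AB.AA
BBBAA
.B...
.....
.....
.....

t=1: a0@(0,0):A a1@(1,0):B a2@(0,1):B a3@(0,3):A a4@(0,4):A a5@(1,1):B a6@(1,2):B a7@(1,3):A a8@(2,0):A a9@(2,1):B
t=2: a0@(0,2):A a1@(1,0):B a2@(0,1):B a3@(0,3):A a4@(0,4):A a5@(1,1):B a6@(1,2):B a7@(1,3):A a8@(1,4):A a9@(2,1):B
t=3: a0@(0,0):A a1@(1,0):B a2@(0,1):B a3@(0,3):A a4@(0,4):A a5@(1,1):B a6@(1,2):B a7@(1,3):A a8@(1,4):A a9@(2,1):B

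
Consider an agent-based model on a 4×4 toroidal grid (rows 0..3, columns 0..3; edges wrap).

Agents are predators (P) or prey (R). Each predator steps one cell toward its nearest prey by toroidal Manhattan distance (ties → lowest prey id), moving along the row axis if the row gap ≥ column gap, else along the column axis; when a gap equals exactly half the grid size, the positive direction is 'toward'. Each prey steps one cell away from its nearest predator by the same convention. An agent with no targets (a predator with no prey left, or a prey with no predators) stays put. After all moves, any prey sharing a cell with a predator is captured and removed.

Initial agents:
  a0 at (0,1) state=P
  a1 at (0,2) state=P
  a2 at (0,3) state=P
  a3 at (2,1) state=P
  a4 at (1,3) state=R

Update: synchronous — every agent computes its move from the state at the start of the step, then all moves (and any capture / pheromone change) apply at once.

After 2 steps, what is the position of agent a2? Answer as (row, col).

t=1: a0@(0,2):P a1@(1,2):P a2@(1,3):P a3@(2,2):P a4@(2,3):R
t=2: a0@(1,2):P a1@(2,2):P a2@(2,3):P a3@(2,3):P a4@(3,3):R

(2, 3)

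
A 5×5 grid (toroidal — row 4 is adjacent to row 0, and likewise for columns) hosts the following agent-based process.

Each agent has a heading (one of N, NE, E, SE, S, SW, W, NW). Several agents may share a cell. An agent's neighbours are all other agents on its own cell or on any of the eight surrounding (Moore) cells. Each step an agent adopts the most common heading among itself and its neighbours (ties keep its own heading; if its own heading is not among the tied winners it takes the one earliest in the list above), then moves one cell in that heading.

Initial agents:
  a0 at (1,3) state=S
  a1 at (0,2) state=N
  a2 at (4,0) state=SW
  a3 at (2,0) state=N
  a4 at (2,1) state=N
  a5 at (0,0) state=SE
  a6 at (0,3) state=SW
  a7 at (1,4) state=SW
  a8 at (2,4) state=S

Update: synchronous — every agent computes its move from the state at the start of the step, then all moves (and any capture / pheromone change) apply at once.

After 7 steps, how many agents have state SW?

9

t=1: a0@(2,3):S a1@(4,2):N a2@(0,4):SW a3@(1,0):N a4@(1,1):N a5@(1,4):SW a6@(1,2):SW a7@(2,3):SW a8@(3,4):S
t=2: a0@(3,2):SW a1@(3,2):N a2@(1,3):SW a3@(0,0):N a4@(0,1):N a5@(2,3):SW a6@(2,1):SW a7@(3,2):SW a8@(4,4):S
t=3: a0@(4,1):SW a1@(4,1):SW a2@(2,2):SW a3@(4,0):N a4@(4,1):N a5@(3,2):SW a6@(3,0):SW a7@(4,1):SW a8@(0,4):S
t=4: a0@(0,0):SW a1@(0,0):SW a2@(3,1):SW a3@(0,4):SW a4@(0,0):SW a5@(4,1):SW a6@(4,4):SW a7@(0,0):SW a8@(1,4):S
t=5: a0@(1,4):SW a1@(1,4):SW a2@(4,0):SW a3@(1,3):SW a4@(1,4):SW a5@(0,0):SW a6@(0,3):SW a7@(1,4):SW a8@(2,3):SW
t=6: a0@(2,3):SW a1@(2,3):SW a2@(0,4):SW a3@(2,2):SW a4@(2,3):SW a5@(1,4):SW a6@(1,2):SW a7@(2,3):SW a8@(3,2):SW
t=7: a0@(3,2):SW a1@(3,2):SW a2@(1,3):SW a3@(3,1):SW a4@(3,2):SW a5@(2,3):SW a6@(2,1):SW a7@(3,2):SW a8@(4,1):SW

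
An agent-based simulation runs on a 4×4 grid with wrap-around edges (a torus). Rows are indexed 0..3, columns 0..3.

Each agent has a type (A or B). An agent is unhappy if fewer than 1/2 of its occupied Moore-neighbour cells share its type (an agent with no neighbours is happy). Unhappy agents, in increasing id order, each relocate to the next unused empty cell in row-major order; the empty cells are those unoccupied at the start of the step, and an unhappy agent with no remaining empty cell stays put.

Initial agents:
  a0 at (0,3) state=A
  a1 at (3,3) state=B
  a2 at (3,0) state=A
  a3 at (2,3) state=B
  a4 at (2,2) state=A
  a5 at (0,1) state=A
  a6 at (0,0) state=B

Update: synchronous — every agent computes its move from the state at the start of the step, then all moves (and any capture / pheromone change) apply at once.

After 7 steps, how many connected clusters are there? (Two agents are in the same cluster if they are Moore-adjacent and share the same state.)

t=1: a0@(0,2):A a1@(1,0):B a2@(1,1):A a3@(1,2):B a4@(1,3):A a5@(0,1):A a6@(2,0):B
t=2: a0@(0,2):A a1@(0,0):B a2@(0,3):A a3@(2,1):B a4@(2,2):A a5@(0,1):A a6@(2,3):B
t=3: a0@(0,2):A a1@(1,0):B a2@(0,3):A a3@(1,1):B a4@(1,2):A a5@(0,1):A a6@(1,3):B
t=4: a0@(0,2):A a1@(1,0):B a2@(0,3):A a3@(0,0):B a4@(1,2):A a5@(0,1):A a6@(2,0):B
t=5: a0@(0,2):A a1@(1,0):B a2@(0,3):A a3@(1,1):B a4@(1,2):A a5@(0,1):A a6@(2,0):B
t=6: a0@(0,2):A a1@(1,0):B a2@(0,3):A a3@(0,0):B a4@(1,2):A a5@(0,1):A a6@(2,0):B
t=7: a0@(0,2):A a1@(1,0):B a2@(0,3):A a3@(1,1):B a4@(1,2):A a5@(0,1):A a6@(2,0):B

2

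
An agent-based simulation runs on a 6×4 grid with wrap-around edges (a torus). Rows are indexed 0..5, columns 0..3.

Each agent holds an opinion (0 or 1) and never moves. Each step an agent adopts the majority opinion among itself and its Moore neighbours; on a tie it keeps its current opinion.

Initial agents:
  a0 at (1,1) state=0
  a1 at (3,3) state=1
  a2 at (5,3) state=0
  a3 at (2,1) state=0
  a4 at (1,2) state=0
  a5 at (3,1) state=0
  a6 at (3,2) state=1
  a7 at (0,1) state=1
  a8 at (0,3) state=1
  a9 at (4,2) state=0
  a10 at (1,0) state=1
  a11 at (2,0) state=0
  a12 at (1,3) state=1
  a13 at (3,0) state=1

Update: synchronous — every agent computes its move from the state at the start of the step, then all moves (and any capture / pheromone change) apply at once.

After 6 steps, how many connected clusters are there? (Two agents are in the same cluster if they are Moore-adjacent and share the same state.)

2

t=1: a0@(1,1):0 a1@(3,3):1 a2@(5,3):0 a3@(2,1):0 a4@(1,2):0 a5@(3,1):0 a6@(3,2):0 a7@(0,1):1 a8@(0,3):1 a9@(4,2):0 a10@(1,0):1 a11@(2,0):0 a12@(1,3):1 a13@(3,0):0
t=2: a0@(1,1):0 a1@(3,3):0 a2@(5,3):0 a3@(2,1):0 a4@(1,2):0 a5@(3,1):0 a6@(3,2):0 a7@(0,1):1 a8@(0,3):1 a9@(4,2):0 a10@(1,0):1 a11@(2,0):0 a12@(1,3):1 a13@(3,0):0
t=3: (unchanged — steady state)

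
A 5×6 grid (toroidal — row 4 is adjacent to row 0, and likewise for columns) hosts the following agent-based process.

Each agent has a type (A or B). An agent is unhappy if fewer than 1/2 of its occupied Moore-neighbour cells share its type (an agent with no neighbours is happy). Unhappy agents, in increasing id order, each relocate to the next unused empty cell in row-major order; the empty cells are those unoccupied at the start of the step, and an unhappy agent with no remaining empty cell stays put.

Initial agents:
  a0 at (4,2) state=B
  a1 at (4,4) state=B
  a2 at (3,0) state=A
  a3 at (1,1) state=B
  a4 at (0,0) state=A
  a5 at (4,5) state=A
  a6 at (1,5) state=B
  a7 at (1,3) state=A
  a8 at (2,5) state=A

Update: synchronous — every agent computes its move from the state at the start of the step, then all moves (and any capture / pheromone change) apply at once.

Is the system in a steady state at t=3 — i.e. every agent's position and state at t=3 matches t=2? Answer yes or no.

no

t=1: a0@(4,2):B a1@(0,1):B a2@(3,0):A a3@(0,2):B a4@(0,3):A a5@(4,5):A a6@(0,4):B a7@(1,3):A a8@(2,5):A
t=2: a0@(4,2):B a1@(0,1):B a2@(3,0):A a3@(0,2):B a4@(0,0):A a5@(4,5):A a6@(0,5):B a7@(1,0):A a8@(2,5):A
t=3: a0@(4,2):B a1@(0,1):B a2@(3,0):A a3@(0,2):B a4@(0,0):A a5@(4,5):A a6@(0,3):B a7@(1,0):A a8@(2,5):A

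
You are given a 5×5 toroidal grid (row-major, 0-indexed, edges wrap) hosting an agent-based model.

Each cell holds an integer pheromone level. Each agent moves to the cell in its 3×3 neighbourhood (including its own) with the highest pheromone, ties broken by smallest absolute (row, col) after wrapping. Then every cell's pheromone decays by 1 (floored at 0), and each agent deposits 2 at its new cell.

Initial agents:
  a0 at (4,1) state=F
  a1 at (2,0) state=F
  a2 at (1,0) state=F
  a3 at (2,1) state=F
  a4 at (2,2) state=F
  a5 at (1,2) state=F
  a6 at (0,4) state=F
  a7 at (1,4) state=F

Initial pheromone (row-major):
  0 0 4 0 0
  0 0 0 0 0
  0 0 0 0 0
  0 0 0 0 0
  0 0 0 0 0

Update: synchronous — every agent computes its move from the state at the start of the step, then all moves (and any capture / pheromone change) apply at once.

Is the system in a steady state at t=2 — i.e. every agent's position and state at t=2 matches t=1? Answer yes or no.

no

t=1: a0@(0,2) a1@(1,0) a2@(0,0) a3@(1,0) a4@(1,1) a5@(0,2) a6@(0,0) a7@(0,0) | pheromone: 6 0 7 0 0 / 4 2 0 0 0 / 0 0 0 0 0 / 0 0 0 0 0 / 0 0 0 0 0
t=2: a0@(0,2) a1@(0,0) a2@(0,0) a3@(0,0) a4@(0,2) a5@(0,2) a6@(0,0) a7@(0,0) | pheromone: 15 0 12 0 0 / 3 1 0 0 0 / 0 0 0 0 0 / 0 0 0 0 0 / 0 0 0 0 0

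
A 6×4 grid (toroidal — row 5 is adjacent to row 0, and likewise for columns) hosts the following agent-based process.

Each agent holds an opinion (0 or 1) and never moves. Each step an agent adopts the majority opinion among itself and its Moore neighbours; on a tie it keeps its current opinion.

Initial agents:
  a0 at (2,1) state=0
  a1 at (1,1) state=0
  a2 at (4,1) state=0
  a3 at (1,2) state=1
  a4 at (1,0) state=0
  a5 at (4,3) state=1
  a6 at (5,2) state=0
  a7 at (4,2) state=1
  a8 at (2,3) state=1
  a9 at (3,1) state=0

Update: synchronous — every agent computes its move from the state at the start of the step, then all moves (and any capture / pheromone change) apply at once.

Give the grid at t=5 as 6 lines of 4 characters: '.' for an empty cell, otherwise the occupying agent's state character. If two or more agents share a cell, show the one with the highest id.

t=1: a0@(2,1):0 a1@(1,1):0 a2@(4,1):0 a3@(1,2):1 a4@(1,0):0 a5@(4,3):1 a6@(5,2):0 a7@(4,2):0 a8@(2,3):1 a9@(3,1):0
t=2: a0@(2,1):0 a1@(1,1):0 a2@(4,1):0 a3@(1,2):1 a4@(1,0):0 a5@(4,3):0 a6@(5,2):0 a7@(4,2):0 a8@(2,3):1 a9@(3,1):0
t=3: (unchanged — steady state)

....
001.
.0.1
.0..
.000
..0.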